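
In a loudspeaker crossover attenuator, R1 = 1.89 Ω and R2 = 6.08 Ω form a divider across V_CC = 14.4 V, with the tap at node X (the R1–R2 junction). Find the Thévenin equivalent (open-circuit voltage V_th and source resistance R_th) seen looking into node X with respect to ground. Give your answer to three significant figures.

V_th ≈ 11.0 V, R_th ≈ 1.44 Ω

Open-circuit (no load on X): V_th = V_CC · R2/(R1 + R2) = 14.4 × 6.08/(1.890 + 6.08) = 10.99 V.
With V_CC suppressed (replaced by a short), R_th = R1 ‖ R2 = (1.890 × 6.08)/(1.890 + 6.08) = 1.442 Ω.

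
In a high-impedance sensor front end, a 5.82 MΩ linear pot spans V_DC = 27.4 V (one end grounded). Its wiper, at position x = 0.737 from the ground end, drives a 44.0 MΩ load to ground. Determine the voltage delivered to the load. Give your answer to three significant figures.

Lower segment x·R_p = 4.289 MΩ; upper segment (1−x)·R_p = 1.531 MΩ.
Lower segment in parallel with the load: 4.289 ‖ 44.0 = 3.908 MΩ.
Loaded-divider output: V_out = 27.4 × 0.7186 = 19.69 V.

V_out ≈ 19.7 V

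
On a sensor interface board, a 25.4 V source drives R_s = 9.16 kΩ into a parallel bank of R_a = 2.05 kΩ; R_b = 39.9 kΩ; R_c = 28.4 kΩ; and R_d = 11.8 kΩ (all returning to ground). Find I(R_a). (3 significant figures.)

I ≈ 1.82 mA

Equivalent of the parallel group: R_p = 1.580 kΩ.
V_A = 25.4 × 1.580/10.74 = 3.737 V.
Branch current I = V_A/R_a = 3.737/2.05 = 1.823 mA.
(Check via current divider: I_total = 2.365 mA; share G_k/ΣG = 0.7708 → same result.)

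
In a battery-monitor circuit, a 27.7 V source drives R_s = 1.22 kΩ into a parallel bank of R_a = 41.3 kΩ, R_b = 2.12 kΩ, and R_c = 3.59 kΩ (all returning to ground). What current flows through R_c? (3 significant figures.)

I ≈ 3.97 mA

Parallel bank: R_p = 1/(1/41.3 + 1/2.12 + 1/3.59) = 1.291 kΩ.
Node voltage V_A = V_in · R_p/(R_s + R_p) = 27.7 × 0.5142 = 14.24 V.
Branch current I = V_A/R_c = 14.24/3.59 = 3.967 mA.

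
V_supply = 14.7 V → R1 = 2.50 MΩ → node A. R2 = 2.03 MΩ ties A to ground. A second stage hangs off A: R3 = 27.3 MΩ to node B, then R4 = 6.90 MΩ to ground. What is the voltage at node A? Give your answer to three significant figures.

Looking into the second stage from A: R3 + R4 = 34.20 MΩ appears in parallel with R2.
R2 ‖ (R3+R4) = 1.916 MΩ.
So V_A = 14.7 × 0.4339 = 6.378 V.

V_A ≈ 6.38 V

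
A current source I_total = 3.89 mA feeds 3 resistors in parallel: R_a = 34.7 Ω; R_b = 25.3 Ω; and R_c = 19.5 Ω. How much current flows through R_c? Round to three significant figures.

I ≈ 1.67 mA

Conductances: ΣG = 1/34.7 + 1/25.3 + 1/19.5 = 0.1196 (1/Ω).
By the current-divider rule, I = I_total · G_k/ΣG = 3.89 × 0.4287 = 1.668 mA.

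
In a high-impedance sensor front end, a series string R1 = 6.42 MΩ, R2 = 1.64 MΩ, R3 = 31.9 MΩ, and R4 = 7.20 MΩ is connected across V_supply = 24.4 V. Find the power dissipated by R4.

ΣR = 47.16 MΩ → I = 24.4/47.16 = 0.5174 µA.
P = I²R = 0.2677 × 7.20 = 1.927 µW.

P ≈ 1.93 µW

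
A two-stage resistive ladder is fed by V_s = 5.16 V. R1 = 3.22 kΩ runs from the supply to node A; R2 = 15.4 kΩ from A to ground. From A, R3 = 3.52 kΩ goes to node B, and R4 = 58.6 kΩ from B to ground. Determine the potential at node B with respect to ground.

Looking into the second stage from A: R3 + R4 = 62.12 kΩ appears in parallel with R2.
R2 ‖ (R3+R4) = 12.34 kΩ.
So V_A = 5.16 × 0.7931 = 4.092 V.
Stage 2 is unloaded, so V_B = V_A · R4/(R3+R4) = 4.092 × 58.6/62.12 = 3.860 V.

V_B ≈ 3.86 V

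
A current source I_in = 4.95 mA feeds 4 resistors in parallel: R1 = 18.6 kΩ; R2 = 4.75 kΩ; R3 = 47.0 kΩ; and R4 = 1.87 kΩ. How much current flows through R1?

Conductances: ΣG = 1/18.6 + 1/4.75 + 1/47.0 + 1/1.87 = 0.8203 (1/kΩ).
Current divider: I(R1) = I_in · G_k/ΣG = 4.95 × (0.05376/0.8203) = 4.95 × 0.06554 = 0.3244 mA.

I ≈ 0.324 mA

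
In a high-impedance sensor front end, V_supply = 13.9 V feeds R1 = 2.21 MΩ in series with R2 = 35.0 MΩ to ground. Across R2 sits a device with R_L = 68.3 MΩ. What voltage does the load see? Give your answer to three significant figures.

V_out ≈ 12.7 V

First combine the lower leg with the load: R2 ‖ R_L = 23.14 MΩ.
Now apply the divider: V_out = 13.9 × 0.9128 = 12.69 V.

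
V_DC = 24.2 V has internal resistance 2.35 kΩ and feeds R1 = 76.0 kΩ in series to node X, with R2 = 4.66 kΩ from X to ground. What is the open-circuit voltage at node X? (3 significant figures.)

R1' = 2.35 + 76.0 = 78.35 kΩ (source resistance + R1).
With X open, the divider is unloaded: V_th = 24.2 × 4.66/83.01 = 1.359 V.

V_th ≈ 1.36 V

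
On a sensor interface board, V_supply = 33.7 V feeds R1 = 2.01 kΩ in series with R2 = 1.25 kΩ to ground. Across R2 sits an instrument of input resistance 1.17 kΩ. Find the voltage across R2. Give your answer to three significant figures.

V_out ≈ 7.79 V

First combine the lower leg with the load: R2 ‖ R_L = 0.6043 kΩ.
Now apply the divider: V_out = 33.7 × 0.2312 = 7.790 V.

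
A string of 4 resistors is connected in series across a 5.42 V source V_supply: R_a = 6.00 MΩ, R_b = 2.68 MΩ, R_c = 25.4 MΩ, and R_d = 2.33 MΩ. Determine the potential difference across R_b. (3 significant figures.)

V ≈ 0.399 V

Series total: ΣR = 6.00 + 2.68 + 25.4 + 2.33 = 36.41 MΩ.
V = V_supply · R/ΣR = 5.42 × 0.07361 = 0.3989 V.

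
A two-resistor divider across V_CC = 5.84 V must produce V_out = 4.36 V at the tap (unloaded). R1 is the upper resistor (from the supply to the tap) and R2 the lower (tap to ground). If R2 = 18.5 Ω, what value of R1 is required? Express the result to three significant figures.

Required fraction k = V_out/V_CC = 0.7466.
Rearranging, R1 = R2·(1−k)/k = 18.5 × 0.3394 = 6.280 Ω.

R1 ≈ 6.28 Ω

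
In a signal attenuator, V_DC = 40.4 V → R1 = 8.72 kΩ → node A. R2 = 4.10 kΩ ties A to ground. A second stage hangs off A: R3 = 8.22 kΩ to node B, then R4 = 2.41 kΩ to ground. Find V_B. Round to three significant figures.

V_B ≈ 2.32 V

Node A sees R2 in parallel with the series input of stage 2, R3 + R4 = 10.63 kΩ.
R2 ‖ (R3+R4) = 2.959 kΩ.
First divider: V_A = V_DC · 2.959/(8.72 + 2.959) = 10.24 V.
Stage 2 is unloaded, so V_B = V_A · R4/(R3+R4) = 10.24 × 2.41/10.63 = 2.321 V.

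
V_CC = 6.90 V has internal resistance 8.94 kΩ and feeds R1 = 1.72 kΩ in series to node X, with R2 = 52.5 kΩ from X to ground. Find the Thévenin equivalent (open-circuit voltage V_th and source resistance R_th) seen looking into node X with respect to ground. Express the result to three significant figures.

R1' = 8.94 + 1.72 = 10.66 kΩ (source resistance + R1).
V_th is the unloaded tap voltage: V_CC · R2/(R1'+R2) = 6.90 × 0.8312 = 5.735 V.
With V_CC suppressed (replaced by a short), R_th = R1' ‖ R2 = (10.66 × 52.5)/(10.66 + 52.5) = 8.861 kΩ.

V_th ≈ 5.74 V, R_th ≈ 8.86 kΩ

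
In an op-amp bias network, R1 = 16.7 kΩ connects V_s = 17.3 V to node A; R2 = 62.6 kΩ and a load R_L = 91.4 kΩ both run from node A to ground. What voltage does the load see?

V_out ≈ 11.9 V

The load sits in parallel with R2, giving an effective lower resistance R2' = R2·R_L/(R2+R_L) = 37.15 kΩ.
Now apply the divider: V_out = 17.3 × 0.6899 = 11.94 V.
(Unloaded it would be 13.7 V; the load pulls it down.)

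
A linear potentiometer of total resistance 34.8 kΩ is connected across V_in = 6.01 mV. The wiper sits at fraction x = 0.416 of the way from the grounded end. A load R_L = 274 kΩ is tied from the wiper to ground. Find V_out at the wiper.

V_out ≈ 2.43 mV

The pot divides into 20.32 kΩ above the wiper and 14.48 kΩ below.
Lower segment in parallel with the load: 14.48 ‖ 274 = 13.75 kΩ.
Loaded-divider output: V_out = 6.01 × 0.4035 = 2.425 mV.
(Unloaded: V_out = x·V_in = 2.50 mV.)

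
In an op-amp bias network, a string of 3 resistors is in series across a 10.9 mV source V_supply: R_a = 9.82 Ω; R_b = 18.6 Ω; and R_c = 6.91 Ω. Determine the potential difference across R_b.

V ≈ 5.74 mV

ΣR = 9.82 + 18.6 + 6.91 = 35.33 Ω.
V = V_supply · R/ΣR = 10.9 × 0.5265 = 5.738 mV.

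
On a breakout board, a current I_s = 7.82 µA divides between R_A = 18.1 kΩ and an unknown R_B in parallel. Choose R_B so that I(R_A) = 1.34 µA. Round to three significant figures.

Two-branch current divider: I_A = I_s · R_B/(R_A + R_B).
1.34/7.82 = R_B/(R_A + R_B) → R_B = R_A · (0.1714)/(1 − 0.1714) = 18.1 × 0.2068 = 3.743 kΩ.

R_B ≈ 3.74 kΩ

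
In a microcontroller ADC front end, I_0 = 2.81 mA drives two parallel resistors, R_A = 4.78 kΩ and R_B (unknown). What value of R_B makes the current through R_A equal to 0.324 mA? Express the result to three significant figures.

Two-branch current divider: I_A = I_0 · R_B/(R_A + R_B).
With f = 0.1153, R_B = R_A · f/(1−f) = 4.78 × 0.1303 = 0.6230 kΩ.

R_B ≈ 0.623 kΩ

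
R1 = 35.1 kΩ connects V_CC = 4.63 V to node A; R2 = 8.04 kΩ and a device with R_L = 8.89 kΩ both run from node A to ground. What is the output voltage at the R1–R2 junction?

V_out ≈ 0.497 V

R2 ‖ R_L = (8.04 × 8.89)/(8.04 + 8.89) = 4.222 kΩ.
Voltage divider with the loaded lower leg: V_out = 4.63 × 4.222/(35.1 + 4.222) = 4.63 × 0.1074 = 0.4971 V.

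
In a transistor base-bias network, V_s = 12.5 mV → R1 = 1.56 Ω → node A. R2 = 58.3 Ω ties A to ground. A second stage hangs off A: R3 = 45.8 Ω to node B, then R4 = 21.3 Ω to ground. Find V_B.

Node A sees R2 in parallel with the series input of stage 2, R3 + R4 = 67.10 Ω.
R2 ‖ (R3+R4) = 31.20 Ω.
V_A = 12.5 × 31.20/(1.56 + 31.20) = 11.90 mV.
Then the unloaded second divider: V_B = V_A × R4/(R3+R4) = 11.90 × 0.3174 = 3.779 mV.

V_B ≈ 3.78 mV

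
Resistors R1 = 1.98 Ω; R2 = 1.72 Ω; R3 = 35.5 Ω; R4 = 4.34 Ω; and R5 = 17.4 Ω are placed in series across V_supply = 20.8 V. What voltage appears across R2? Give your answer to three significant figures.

Total series resistance ΣR = 1.98 + 1.72 + 35.5 + 4.34 + 17.4 = 60.94 Ω.
V = V_supply · R/ΣR = 20.8 × 0.02822 = 0.5871 V.

V ≈ 0.587 V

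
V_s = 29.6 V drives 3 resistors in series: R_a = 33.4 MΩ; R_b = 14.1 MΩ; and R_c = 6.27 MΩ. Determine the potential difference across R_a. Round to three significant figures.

Total series resistance ΣR = 33.4 + 14.1 + 6.27 = 53.77 MΩ.
By the voltage-divider rule, V = 29.6 × 33.40/53.77 = 18.39 V.

V ≈ 18.4 V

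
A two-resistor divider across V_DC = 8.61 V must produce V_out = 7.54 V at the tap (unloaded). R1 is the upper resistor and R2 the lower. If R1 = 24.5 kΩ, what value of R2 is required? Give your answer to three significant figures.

V_out/V_DC = R2/(R1+R2) = 0.8757.
So R2 = R1 · V_out/(V_DC − V_out) = 24.5 × 7.54/(8.61 − 7.54) = 24.5 × 7.047 = 172.6 kΩ.

R2 ≈ 173 kΩ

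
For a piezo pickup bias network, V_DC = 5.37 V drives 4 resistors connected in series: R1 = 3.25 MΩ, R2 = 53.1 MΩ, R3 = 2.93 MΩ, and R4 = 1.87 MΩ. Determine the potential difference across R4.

V ≈ 0.164 V

Series total: ΣR = 3.25 + 53.1 + 2.93 + 1.87 = 61.15 MΩ.
V = V_DC · R/ΣR = 5.37 × 0.03058 = 0.1642 V.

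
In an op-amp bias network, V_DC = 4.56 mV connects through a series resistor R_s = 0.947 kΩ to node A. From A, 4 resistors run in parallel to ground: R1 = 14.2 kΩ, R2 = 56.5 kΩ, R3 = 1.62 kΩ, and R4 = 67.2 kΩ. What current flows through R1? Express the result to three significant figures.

I ≈ 0.191 µA

Parallel bank: R_p = 1/(1/14.2 + 1/56.5 + 1/1.62 + 1/67.2) = 1.388 kΩ.
V_A by voltage divider: V_A = 4.56 × 1.388/(0.947 + 1.388) = 2.711 mV.
Branch current I = V_A/R1 = 2.711/14.2 = 0.1909 µA.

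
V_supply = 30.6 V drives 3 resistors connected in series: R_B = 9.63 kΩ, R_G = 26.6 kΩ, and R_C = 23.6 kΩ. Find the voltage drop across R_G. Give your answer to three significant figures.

V ≈ 13.6 V

ΣR = 9.63 + 26.6 + 23.6 = 59.83 kΩ.
By the voltage-divider rule, V = 30.6 × 26.60/59.83 = 13.60 V.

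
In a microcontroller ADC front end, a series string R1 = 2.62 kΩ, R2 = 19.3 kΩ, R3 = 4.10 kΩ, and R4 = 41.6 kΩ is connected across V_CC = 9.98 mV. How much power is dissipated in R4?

P ≈ 0.906 nW

The common current is I = 9.98/67.62 = 0.1476 µA.
P = I²R = 0.02178 × 41.6 = 0.9062 nW.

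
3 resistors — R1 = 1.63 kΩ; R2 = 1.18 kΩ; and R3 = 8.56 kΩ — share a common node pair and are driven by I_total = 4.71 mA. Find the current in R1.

I ≈ 1.83 mA

Total conductance ΣG = 1/1.63 + 1/1.18 + 1/8.56 = 1.578 (units of 1/kΩ).
Current divider: I(R1) = I_total · G_k/ΣG = 4.71 × (0.6135/1.578) = 4.71 × 0.3888 = 1.831 mA.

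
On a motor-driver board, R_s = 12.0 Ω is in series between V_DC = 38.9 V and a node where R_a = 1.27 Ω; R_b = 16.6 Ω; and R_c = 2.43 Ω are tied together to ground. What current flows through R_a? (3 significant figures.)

Parallel bank: R_p = 1/(1/1.27 + 1/16.6 + 1/2.43) = 0.7942 Ω.
Node voltage V_A = V_DC · R_p/(R_s + R_p) = 38.9 × 0.06207 = 2.415 V.
I(R_a) = V_A / R_a = 2.415/1.27 = 1.901 A.
(Check via current divider: I_total = 3.040 A; share G_k/ΣG = 0.6253 → same result.)

I ≈ 1.90 A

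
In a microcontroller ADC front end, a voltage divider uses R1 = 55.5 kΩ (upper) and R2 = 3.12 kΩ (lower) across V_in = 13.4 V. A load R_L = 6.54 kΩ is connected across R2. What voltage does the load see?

V_out ≈ 0.491 V

R2 ‖ R_L = (3.12 × 6.54)/(3.12 + 6.54) = 2.112 kΩ.
Now apply the divider: V_out = 13.4 × 0.03666 = 0.4913 V.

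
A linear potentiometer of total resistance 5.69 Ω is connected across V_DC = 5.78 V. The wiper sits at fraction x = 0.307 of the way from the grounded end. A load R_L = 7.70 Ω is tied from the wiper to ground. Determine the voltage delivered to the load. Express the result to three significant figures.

Split the track: R_lower = x·R_p = 1.747 Ω, R_upper = (1−x)·R_p = 3.943 Ω.
Lower segment in parallel with the load: 1.747 ‖ 7.70 = 1.424 Ω.
Loaded-divider output: V_out = 5.78 × 0.2653 = 1.533 V.

V_out ≈ 1.53 V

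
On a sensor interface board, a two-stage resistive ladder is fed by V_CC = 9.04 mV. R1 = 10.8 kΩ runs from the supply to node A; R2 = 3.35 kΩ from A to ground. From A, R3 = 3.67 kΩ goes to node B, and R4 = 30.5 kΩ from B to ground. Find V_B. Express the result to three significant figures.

Node A sees R2 in parallel with the series input of stage 2, R3 + R4 = 34.17 kΩ.
R2 ‖ (R3+R4) = 3.051 kΩ.
So V_A = 9.04 × 0.2203 = 1.991 mV.
Then the unloaded second divider: V_B = V_A × R4/(R3+R4) = 1.991 × 0.8926 = 1.777 mV.

V_B ≈ 1.78 mV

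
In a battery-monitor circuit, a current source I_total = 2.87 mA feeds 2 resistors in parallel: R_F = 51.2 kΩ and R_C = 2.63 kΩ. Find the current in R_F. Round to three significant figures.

For two parallel branches, I_k = I_total · (other R)/(sum of R).
I(R_F) = 2.87 × 2.63/(51.2 + 2.63) = 2.87 × 0.04886 = 0.1402 mA.

I ≈ 0.140 mA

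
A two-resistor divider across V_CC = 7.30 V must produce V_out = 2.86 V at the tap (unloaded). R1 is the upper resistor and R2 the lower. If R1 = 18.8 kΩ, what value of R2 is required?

The divider ratio is R2/(R1+R2) = 2.86/7.30 = 0.3918.
Rearranging, R2 = R1·k/(1−k) = 18.8 × 0.6441 = 12.11 kΩ.

R2 ≈ 12.1 kΩ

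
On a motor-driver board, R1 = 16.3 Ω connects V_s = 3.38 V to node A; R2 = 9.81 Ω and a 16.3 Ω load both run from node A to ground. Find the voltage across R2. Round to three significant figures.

First combine the lower leg with the load: R2 ‖ R_L = 6.124 Ω.
Then V_out = V_s · R2'/(R1 + R2') = 3.38 × 6.124/22.42 = 0.9231 V.

V_out ≈ 0.923 V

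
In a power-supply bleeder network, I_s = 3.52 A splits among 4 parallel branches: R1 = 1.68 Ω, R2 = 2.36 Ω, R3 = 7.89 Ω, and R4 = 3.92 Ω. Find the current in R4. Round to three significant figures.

I ≈ 0.641 A

Total conductance ΣG = 1/1.68 + 1/2.36 + 1/7.89 + 1/3.92 = 1.401 (units of 1/Ω).
R4 takes the fraction G_k/ΣG = 0.2551/1.401 = 0.1821, so I = 3.52 × 0.1821 = 0.6410 A.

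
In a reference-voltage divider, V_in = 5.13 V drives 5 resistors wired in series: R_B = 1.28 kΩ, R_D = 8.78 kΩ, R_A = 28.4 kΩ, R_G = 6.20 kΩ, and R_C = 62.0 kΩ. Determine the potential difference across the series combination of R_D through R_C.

V ≈ 5.07 V

Total series resistance ΣR = 1.28 + 8.78 + 28.4 + 6.20 + 62.0 = 106.7 kΩ.
R_{R_D..R_C} = 8.78 + 28.4 + 6.20 + 62.0 = 105.4 kΩ.
Voltage divider: V = V_in · (105.4 / 106.7) = 5.13 × 0.9880 = 5.068 V.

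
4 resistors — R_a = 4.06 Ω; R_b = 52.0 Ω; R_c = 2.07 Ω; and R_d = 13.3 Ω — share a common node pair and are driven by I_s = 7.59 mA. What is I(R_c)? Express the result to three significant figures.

ΣG = 1/4.06 + 1/52.0 + 1/2.07 + 1/13.3 = 0.8238.
Current divider: I(R_c) = I_s · G_k/ΣG = 7.59 × (0.4831/0.8238) = 7.59 × 0.5864 = 4.451 mA.

I ≈ 4.45 mA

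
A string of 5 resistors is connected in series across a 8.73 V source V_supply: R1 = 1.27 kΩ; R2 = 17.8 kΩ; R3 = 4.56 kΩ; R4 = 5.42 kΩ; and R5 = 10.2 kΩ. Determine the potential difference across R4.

Series total: ΣR = 1.27 + 17.8 + 4.56 + 5.42 + 10.2 = 39.25 kΩ.
Voltage divider: V = V_supply · (5.420 / 39.25) = 8.73 × 0.1381 = 1.206 V.

V ≈ 1.21 V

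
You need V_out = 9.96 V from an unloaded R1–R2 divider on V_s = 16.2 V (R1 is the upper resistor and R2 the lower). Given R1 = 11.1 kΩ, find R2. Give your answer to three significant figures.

R2 ≈ 17.7 kΩ

Required fraction k = V_out/V_s = 0.6148.
R2 = R1 · 0.6148/(1 − 0.6148) = 17.72 kΩ.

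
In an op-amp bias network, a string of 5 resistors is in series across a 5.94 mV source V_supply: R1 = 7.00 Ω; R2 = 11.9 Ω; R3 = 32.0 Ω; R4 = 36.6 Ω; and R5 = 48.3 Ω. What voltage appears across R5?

V ≈ 2.11 mV

ΣR = 7.00 + 11.9 + 32.0 + 36.6 + 48.3 = 135.8 Ω.
Voltage divider: V = V_supply · (48.30 / 135.8) = 5.94 × 0.3557 = 2.113 mV.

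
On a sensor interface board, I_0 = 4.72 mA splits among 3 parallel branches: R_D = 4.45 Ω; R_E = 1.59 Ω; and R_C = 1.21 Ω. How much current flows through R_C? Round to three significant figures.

I ≈ 2.32 mA

ΣG = 1/4.45 + 1/1.59 + 1/1.21 = 1.680.
By the current-divider rule, I = I_0 · G_k/ΣG = 4.72 × 0.4919 = 2.322 mA.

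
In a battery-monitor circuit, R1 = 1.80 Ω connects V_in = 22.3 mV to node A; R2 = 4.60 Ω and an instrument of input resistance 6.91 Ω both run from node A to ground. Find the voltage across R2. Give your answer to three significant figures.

The load sits in parallel with R2, giving an effective lower resistance R2' = R2·R_L/(R2+R_L) = 2.762 Ω.
Voltage divider with the loaded lower leg: V_out = 22.3 × 2.762/(1.80 + 2.762) = 22.3 × 0.6054 = 13.50 mV.
(Unloaded it would be 16.0 mV; the load pulls it down.)

V_out ≈ 13.5 mV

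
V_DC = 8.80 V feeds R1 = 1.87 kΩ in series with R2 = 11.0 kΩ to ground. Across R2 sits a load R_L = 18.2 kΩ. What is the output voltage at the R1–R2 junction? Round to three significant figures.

The load sits in parallel with R2, giving an effective lower resistance R2' = R2·R_L/(R2+R_L) = 6.856 kΩ.
Then V_out = V_DC · R2'/(R1 + R2') = 8.80 × 6.856/8.726 = 6.914 V.

V_out ≈ 6.91 V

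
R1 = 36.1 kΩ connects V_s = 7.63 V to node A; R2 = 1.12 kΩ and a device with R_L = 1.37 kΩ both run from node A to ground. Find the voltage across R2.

R2 ‖ R_L = (1.12 × 1.37)/(1.12 + 1.37) = 0.6162 kΩ.
Then V_out = V_s · R2'/(R1 + R2') = 7.63 × 0.6162/36.72 = 0.1281 V.
(Unloaded it would be 0.230 V; the load pulls it down.)

V_out ≈ 0.128 V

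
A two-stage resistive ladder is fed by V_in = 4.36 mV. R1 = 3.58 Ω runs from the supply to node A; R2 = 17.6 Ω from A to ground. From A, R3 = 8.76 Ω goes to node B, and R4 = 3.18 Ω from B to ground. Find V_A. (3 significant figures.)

The second stage (R3 + R4 = 11.94 Ω) loads node A in parallel with R2.
Effective lower resistance at A: R2 ‖ 11.94 = 7.114 Ω.
First divider: V_A = V_in · 7.114/(3.58 + 7.114) = 2.900 mV.

V_A ≈ 2.90 mV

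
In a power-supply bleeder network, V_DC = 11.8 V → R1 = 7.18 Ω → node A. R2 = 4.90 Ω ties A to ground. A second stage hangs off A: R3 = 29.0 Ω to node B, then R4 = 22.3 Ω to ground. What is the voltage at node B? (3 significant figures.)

V_B ≈ 1.97 V

Looking into the second stage from A: R3 + R4 = 51.30 Ω appears in parallel with R2.
R2 ‖ (R3+R4) = 4.473 Ω.
First divider: V_A = V_DC · 4.473/(7.18 + 4.473) = 4.529 V.
V_B = V_A × 0.4347 = 1.969 V.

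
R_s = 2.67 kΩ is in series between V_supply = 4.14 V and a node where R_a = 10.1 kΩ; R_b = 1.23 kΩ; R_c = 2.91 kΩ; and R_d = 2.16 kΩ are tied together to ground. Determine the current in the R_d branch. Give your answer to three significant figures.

I ≈ 0.343 mA

Parallel bank: R_p = 1/(1/10.1 + 1/1.23 + 1/2.91 + 1/2.16) = 0.5819 kΩ.
Node voltage V_A = V_supply · R_p/(R_s + R_p) = 4.14 × 0.1789 = 0.7408 V.
Branch current I = V_A/R_d = 0.7408/2.16 = 0.3430 mA.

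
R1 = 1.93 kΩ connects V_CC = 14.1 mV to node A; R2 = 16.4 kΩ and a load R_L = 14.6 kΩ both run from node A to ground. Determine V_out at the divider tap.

The load sits in parallel with R2, giving an effective lower resistance R2' = R2·R_L/(R2+R_L) = 7.724 kΩ.
Voltage divider with the loaded lower leg: V_out = 14.1 × 7.724/(1.93 + 7.724) = 14.1 × 0.8001 = 11.28 mV.
(Unloaded it would be 12.6 mV; the load pulls it down.)

V_out ≈ 11.3 mV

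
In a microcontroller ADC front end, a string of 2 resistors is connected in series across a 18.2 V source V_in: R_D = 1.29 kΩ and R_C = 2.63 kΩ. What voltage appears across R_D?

Total series resistance ΣR = 1.29 + 2.63 = 3.920 kΩ.
By the voltage-divider rule, V = 18.2 × 1.290/3.920 = 5.989 V.

V ≈ 5.99 V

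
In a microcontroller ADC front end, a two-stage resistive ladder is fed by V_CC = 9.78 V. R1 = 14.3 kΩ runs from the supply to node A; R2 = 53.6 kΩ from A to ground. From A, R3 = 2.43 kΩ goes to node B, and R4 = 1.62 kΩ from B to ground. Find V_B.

V_B ≈ 0.815 V

Node A sees R2 in parallel with the series input of stage 2, R3 + R4 = 4.050 kΩ.
Effective lower resistance at A: R2 ‖ 4.050 = 3.765 kΩ.
So V_A = 9.78 × 0.2084 = 2.038 V.
Stage 2 is unloaded, so V_B = V_A · R4/(R3+R4) = 2.038 × 1.62/4.050 = 0.8154 V.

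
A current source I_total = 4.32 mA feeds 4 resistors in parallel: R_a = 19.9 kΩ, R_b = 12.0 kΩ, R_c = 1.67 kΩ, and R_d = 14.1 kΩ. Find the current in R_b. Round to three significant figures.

Conductances: ΣG = 1/19.9 + 1/12.0 + 1/1.67 + 1/14.1 = 0.8033 (1/kΩ).
R_b takes the fraction G_k/ΣG = 0.08333/0.8033 = 0.1037, so I = 4.32 × 0.1037 = 0.4481 mA.

I ≈ 0.448 mA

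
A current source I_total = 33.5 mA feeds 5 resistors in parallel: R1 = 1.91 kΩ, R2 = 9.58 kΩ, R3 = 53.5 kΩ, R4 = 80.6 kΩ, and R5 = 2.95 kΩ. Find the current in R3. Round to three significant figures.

Conductances: ΣG = 1/1.91 + 1/9.58 + 1/53.5 + 1/80.6 + 1/2.95 = 0.9980 (1/kΩ).
By the current-divider rule, I = I_total · G_k/ΣG = 33.5 × 0.01873 = 0.6274 mA.

I ≈ 0.627 mA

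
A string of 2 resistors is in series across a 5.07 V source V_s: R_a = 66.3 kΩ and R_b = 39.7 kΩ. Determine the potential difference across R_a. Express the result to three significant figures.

V ≈ 3.17 V

Series total: ΣR = 66.3 + 39.7 = 106.0 kΩ.
By the voltage-divider rule, V = 5.07 × 66.30/106.0 = 3.171 V.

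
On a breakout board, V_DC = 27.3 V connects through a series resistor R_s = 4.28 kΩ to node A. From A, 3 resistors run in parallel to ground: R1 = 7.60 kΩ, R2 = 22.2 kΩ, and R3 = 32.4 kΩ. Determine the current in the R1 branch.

I ≈ 1.90 mA

Parallel bank: R_p = 1/(1/7.60 + 1/22.2 + 1/32.4) = 4.820 kΩ.
Node voltage V_A = V_DC · R_p/(R_s + R_p) = 27.3 × 0.5296 = 14.46 V.
I(R1) = V_A / R1 = 14.46/7.60 = 1.903 mA.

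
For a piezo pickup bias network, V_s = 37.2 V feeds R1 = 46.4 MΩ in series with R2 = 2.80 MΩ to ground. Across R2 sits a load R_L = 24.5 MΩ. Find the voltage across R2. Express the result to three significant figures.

The load sits in parallel with R2, giving an effective lower resistance R2' = R2·R_L/(R2+R_L) = 2.513 MΩ.
Then V_out = V_s · R2'/(R1 + R2') = 37.2 × 2.513/48.91 = 1.911 V.

V_out ≈ 1.91 V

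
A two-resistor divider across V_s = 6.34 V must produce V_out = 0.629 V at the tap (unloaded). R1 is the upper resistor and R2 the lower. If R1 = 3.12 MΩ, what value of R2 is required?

R2 ≈ 0.344 MΩ

V_out/V_s = R2/(R1+R2) = 0.09921.
Rearranging, R2 = R1·k/(1−k) = 3.12 × 0.1101 = 0.3436 MΩ.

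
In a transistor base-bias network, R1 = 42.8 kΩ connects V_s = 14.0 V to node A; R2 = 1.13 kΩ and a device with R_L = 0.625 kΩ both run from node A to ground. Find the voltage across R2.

V_out ≈ 0.130 V

R2 ‖ R_L = (1.13 × 0.625)/(1.13 + 0.625) = 0.4024 kΩ.
Then V_out = V_s · R2'/(R1 + R2') = 14.0 × 0.4024/43.20 = 0.1304 V.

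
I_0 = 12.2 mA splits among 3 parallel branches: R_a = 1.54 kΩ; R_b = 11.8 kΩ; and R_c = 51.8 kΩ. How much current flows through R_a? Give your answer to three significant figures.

ΣG = 1/1.54 + 1/11.8 + 1/51.8 = 0.7534.
R_a takes the fraction G_k/ΣG = 0.6494/0.7534 = 0.8619, so I = 12.2 × 0.8619 = 10.52 mA.

I ≈ 10.5 mA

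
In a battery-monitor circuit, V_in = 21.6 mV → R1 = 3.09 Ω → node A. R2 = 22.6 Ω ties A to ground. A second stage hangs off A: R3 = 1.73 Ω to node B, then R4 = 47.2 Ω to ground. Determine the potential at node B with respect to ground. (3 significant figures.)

V_B ≈ 17.4 mV

Looking into the second stage from A: R3 + R4 = 48.93 Ω appears in parallel with R2.
R2 ‖ (R3+R4) = 15.46 Ω.
First divider: V_A = V_in · 15.46/(3.09 + 15.46) = 18.00 mV.
V_B = V_A × 0.9646 = 17.37 mV.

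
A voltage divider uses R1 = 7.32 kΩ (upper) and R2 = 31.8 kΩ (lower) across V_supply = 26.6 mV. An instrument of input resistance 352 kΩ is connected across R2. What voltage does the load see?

V_out ≈ 21.3 mV

R2 ‖ R_L = (31.8 × 352)/(31.8 + 352) = 29.17 kΩ.
Now apply the divider: V_out = 26.6 × 0.7994 = 21.26 mV.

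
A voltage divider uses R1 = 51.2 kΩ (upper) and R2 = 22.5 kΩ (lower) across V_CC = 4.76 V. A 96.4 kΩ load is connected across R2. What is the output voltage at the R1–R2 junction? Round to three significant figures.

First combine the lower leg with the load: R2 ‖ R_L = 18.24 kΩ.
Then V_out = V_CC · R2'/(R1 + R2') = 4.76 × 18.24/69.44 = 1.250 V.
(Unloaded it would be 1.45 V; the load pulls it down.)

V_out ≈ 1.25 V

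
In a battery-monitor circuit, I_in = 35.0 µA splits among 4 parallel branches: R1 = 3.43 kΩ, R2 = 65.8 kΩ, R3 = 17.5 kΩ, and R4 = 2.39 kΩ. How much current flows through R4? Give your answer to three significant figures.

I ≈ 18.7 µA

Total conductance ΣG = 1/3.43 + 1/65.8 + 1/17.5 + 1/2.39 = 0.7823 (units of 1/kΩ).
R4 takes the fraction G_k/ΣG = 0.4184/0.7823 = 0.5348, so I = 35.0 × 0.5348 = 18.72 µA.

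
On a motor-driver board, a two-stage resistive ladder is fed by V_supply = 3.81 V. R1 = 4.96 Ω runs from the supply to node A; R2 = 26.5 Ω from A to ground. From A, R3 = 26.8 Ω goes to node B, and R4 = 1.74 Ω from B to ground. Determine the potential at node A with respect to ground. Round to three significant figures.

Node A sees R2 in parallel with the series input of stage 2, R3 + R4 = 28.54 Ω.
Effective lower resistance at A: R2 ‖ 28.54 = 13.74 Ω.
First divider: V_A = V_supply · 13.74/(4.96 + 13.74) = 2.799 V.

V_A ≈ 2.80 V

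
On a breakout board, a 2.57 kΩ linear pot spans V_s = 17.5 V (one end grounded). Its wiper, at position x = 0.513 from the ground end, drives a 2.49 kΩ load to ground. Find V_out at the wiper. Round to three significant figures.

V_out ≈ 7.14 V

The pot divides into 1.252 kΩ above the wiper and 1.318 kΩ below.
(x·R_p) ‖ R_L = 0.8620 kΩ.
Then V_out = V_s · 0.8620/(1.252 + 0.8620) = 7.137 V.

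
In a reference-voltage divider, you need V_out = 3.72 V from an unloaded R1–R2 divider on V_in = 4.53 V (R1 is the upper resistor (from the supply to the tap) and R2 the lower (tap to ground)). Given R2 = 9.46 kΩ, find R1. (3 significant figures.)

R1 ≈ 2.06 kΩ

Required fraction k = V_out/V_in = 0.8212.
R1 = R2·(1/k − 1) = 9.46 × 0.2177 = 2.060 kΩ.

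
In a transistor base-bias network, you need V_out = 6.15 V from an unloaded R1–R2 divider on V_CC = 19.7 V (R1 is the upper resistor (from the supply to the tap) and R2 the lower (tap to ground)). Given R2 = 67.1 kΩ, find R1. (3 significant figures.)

V_out/V_CC = R2/(R1+R2) = 0.3122.
So R1 = R2 · (V_CC/V_out − 1) = 67.1 × (19.7/6.15 − 1) = 67.1 × 2.203 = 147.8 kΩ.

R1 ≈ 148 kΩ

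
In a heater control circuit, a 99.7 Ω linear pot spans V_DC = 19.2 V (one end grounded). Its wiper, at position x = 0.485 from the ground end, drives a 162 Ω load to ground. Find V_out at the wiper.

Lower segment x·R_p = 48.35 Ω; upper segment (1−x)·R_p = 51.35 Ω.
(x·R_p) ‖ R_L = 37.24 Ω.
Loaded-divider output: V_out = 19.2 × 0.4204 = 8.071 V.
(Unloaded: V_out = x·V_DC = 9.31 V.)

V_out ≈ 8.07 V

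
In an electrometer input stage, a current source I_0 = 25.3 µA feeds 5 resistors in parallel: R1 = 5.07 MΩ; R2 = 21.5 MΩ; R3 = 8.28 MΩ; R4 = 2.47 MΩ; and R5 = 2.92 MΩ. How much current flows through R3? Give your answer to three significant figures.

ΣG = 1/5.07 + 1/21.5 + 1/8.28 + 1/2.47 + 1/2.92 = 1.112.
R3 takes the fraction G_k/ΣG = 0.1208/1.112 = 0.1086, so I = 25.3 × 0.1086 = 2.748 µA.

I ≈ 2.75 µA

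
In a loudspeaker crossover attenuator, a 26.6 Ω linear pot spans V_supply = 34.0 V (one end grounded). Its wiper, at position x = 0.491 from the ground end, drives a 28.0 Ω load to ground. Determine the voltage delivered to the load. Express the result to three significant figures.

V_out ≈ 13.5 V

Split the track: R_lower = x·R_p = 13.06 Ω, R_upper = (1−x)·R_p = 13.54 Ω.
R_L loads the lower segment: effective lower R = 8.906 Ω.
Then V_out = V_supply · 8.906/(13.54 + 8.906) = 13.49 V.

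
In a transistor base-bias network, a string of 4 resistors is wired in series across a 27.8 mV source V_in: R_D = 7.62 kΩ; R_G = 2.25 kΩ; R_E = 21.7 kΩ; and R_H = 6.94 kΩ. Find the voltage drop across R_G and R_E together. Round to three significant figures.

Total series resistance ΣR = 7.62 + 2.25 + 21.7 + 6.94 = 38.51 kΩ.
R_{R_G..R_E} = 2.25 + 21.7 = 23.95 kΩ.
By the voltage-divider rule, V = 27.8 × 23.95/38.51 = 17.29 mV.

V ≈ 17.3 mV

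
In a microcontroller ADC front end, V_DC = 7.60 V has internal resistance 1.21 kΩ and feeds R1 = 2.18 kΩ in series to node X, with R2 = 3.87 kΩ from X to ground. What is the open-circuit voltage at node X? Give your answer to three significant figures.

R1' = 1.21 + 2.18 = 3.390 kΩ (source resistance + R1).
With X open, the divider is unloaded: V_th = 7.60 × 3.87/7.260 = 4.051 V.

V_th ≈ 4.05 V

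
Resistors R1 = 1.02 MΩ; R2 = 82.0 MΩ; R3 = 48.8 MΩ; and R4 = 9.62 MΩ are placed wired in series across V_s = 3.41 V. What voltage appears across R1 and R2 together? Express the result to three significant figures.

ΣR = 1.02 + 82.0 + 48.8 + 9.62 = 141.4 MΩ.
R_{R1..R2} = 1.02 + 82.0 = 83.02 MΩ.
Voltage divider: V = V_s · (83.02 / 141.4) = 3.41 × 0.5870 = 2.002 V.

V ≈ 2.00 V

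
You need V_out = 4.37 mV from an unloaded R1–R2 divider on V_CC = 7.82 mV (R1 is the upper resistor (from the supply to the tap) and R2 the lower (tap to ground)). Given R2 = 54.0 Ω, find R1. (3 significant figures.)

R1 ≈ 42.6 Ω

V_out/V_CC = R2/(R1+R2) = 0.5588.
Rearranging, R1 = R2·(1−k)/k = 54.0 × 0.7895 = 42.63 Ω.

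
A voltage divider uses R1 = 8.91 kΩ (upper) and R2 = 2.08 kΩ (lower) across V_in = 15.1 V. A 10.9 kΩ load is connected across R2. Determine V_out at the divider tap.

R2 ‖ R_L = (2.08 × 10.9)/(2.08 + 10.9) = 1.747 kΩ.
Voltage divider with the loaded lower leg: V_out = 15.1 × 1.747/(8.91 + 1.747) = 15.1 × 0.1639 = 2.475 V.

V_out ≈ 2.47 V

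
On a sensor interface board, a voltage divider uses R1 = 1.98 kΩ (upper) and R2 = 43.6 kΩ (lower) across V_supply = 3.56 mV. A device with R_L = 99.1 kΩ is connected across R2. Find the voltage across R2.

V_out ≈ 3.34 mV

The load sits in parallel with R2, giving an effective lower resistance R2' = R2·R_L/(R2+R_L) = 30.28 kΩ.
Now apply the divider: V_out = 3.56 × 0.9386 = 3.341 mV.
(Unloaded it would be 3.41 mV; the load pulls it down.)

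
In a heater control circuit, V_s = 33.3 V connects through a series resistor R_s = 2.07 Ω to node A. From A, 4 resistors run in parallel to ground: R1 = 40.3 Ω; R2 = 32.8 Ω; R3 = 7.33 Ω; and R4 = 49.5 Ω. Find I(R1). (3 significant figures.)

I ≈ 0.574 A

Parallel bank: R_p = 1/(1/40.3 + 1/32.8 + 1/7.33 + 1/49.5) = 4.719 Ω.
V_A = 33.3 × 4.719/6.789 = 23.15 V.
I(R1) = V_A / R1 = 23.15/40.3 = 0.5743 A.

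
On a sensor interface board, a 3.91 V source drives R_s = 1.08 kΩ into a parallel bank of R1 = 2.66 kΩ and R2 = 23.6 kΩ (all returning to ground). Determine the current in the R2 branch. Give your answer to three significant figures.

Combine the parallel branches: R_p = (1/2.66 + 1/23.6)⁻¹ = 2.391 kΩ.
Node voltage V_A = V_in · R_p/(R_s + R_p) = 3.91 × 0.6888 = 2.693 V.
Branch current I = V_A/R2 = 2.693/23.6 = 0.1141 mA.
(Check via current divider: I_total = 1.127 mA; share G_k/ΣG = 0.1013 → same result.)

I ≈ 0.114 mA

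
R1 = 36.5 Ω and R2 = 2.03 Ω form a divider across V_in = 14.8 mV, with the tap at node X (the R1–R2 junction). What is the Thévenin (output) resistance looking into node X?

With V_in suppressed (replaced by a short), R_th = R1 ‖ R2 = (36.50 × 2.03)/(36.50 + 2.03) = 1.923 Ω.

R_th ≈ 1.92 Ω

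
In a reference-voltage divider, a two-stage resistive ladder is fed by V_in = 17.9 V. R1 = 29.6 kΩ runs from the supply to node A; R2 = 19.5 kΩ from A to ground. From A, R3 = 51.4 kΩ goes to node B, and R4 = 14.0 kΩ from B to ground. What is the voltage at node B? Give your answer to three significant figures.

The second stage (R3 + R4 = 65.40 kΩ) loads node A in parallel with R2.
Effective lower resistance at A: R2 ‖ 65.40 = 15.02 kΩ.
First divider: V_A = V_in · 15.02/(29.6 + 15.02) = 6.026 V.
Stage 2 is unloaded, so V_B = V_A · R4/(R3+R4) = 6.026 × 14.0/65.40 = 1.290 V.

V_B ≈ 1.29 V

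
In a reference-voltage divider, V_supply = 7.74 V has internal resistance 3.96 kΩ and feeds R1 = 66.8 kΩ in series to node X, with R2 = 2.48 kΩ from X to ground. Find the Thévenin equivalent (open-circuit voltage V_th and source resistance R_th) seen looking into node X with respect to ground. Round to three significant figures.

R1' = 3.96 + 66.8 = 70.76 kΩ (source resistance + R1).
Open-circuit (no load on X): V_th = V_supply · R2/(R1' + R2) = 7.74 × 2.48/(70.76 + 2.48) = 0.2621 V.
With V_supply suppressed (replaced by a short), R_th = R1' ‖ R2 = (70.76 × 2.48)/(70.76 + 2.48) = 2.396 kΩ.

V_th ≈ 0.262 V, R_th ≈ 2.40 kΩ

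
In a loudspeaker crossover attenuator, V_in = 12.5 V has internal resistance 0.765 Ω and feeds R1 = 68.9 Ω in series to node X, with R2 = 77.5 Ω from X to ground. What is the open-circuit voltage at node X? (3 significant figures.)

R1' = 0.765 + 68.9 = 69.67 Ω (source resistance + R1).
V_th is the unloaded tap voltage: V_in · R2/(R1'+R2) = 12.5 × 0.5266 = 6.583 V.

V_th ≈ 6.58 V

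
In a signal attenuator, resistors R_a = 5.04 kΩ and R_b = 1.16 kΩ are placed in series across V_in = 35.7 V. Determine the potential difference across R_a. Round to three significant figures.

V ≈ 29.0 V

Total series resistance ΣR = 5.04 + 1.16 = 6.200 kΩ.
V = V_in · R/ΣR = 35.7 × 0.8129 = 29.02 V.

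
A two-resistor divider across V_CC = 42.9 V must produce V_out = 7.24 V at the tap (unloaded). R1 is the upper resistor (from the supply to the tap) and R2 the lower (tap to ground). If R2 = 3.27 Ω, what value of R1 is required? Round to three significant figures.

R1 ≈ 16.1 Ω

The divider ratio is R2/(R1+R2) = 7.24/42.9 = 0.1688.
So R1 = R2 · (V_CC/V_out − 1) = 3.27 × (42.9/7.24 − 1) = 3.27 × 4.925 = 16.11 Ω.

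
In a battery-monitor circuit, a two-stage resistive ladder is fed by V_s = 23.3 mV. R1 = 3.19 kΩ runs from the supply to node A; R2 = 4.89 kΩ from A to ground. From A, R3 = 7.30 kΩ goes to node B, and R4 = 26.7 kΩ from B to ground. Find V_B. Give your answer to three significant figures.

V_B ≈ 10.5 mV

Looking into the second stage from A: R3 + R4 = 34.00 kΩ appears in parallel with R2.
Effective lower resistance at A: R2 ‖ 34.00 = 4.275 kΩ.
So V_A = 23.3 × 0.5727 = 13.34 mV.
Stage 2 is unloaded, so V_B = V_A · R4/(R3+R4) = 13.34 × 26.7/34.00 = 10.48 mV.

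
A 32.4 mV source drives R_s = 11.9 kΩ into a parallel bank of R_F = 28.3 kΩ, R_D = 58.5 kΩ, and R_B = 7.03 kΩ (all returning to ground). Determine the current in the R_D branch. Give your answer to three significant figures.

Parallel bank: R_p = 1/(1/28.3 + 1/58.5 + 1/7.03) = 5.137 kΩ.
V_A = 32.4 × 5.137/17.04 = 9.769 mV.
I(R_D) = V_A / R_D = 9.769/58.5 = 0.1670 µA.
(Check via current divider: I_total = 1.902 µA; share G_k/ΣG = 0.08781 → same result.)

I ≈ 0.167 µA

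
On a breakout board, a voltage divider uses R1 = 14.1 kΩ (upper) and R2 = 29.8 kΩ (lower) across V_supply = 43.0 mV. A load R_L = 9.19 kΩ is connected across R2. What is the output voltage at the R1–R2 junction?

R2 ‖ R_L = (29.8 × 9.19)/(29.8 + 9.19) = 7.024 kΩ.
Now apply the divider: V_out = 43.0 × 0.3325 = 14.30 mV.
(Unloaded it would be 29.2 mV; the load pulls it down.)

V_out ≈ 14.3 mV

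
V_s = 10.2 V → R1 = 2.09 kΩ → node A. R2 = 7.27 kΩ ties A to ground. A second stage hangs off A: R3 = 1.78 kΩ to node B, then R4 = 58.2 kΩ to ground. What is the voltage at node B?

V_B ≈ 7.48 V

Node A sees R2 in parallel with the series input of stage 2, R3 + R4 = 59.98 kΩ.
R2 ‖ (R3+R4) = 6.484 kΩ.
V_A = 10.2 × 6.484/(2.09 + 6.484) = 7.714 V.
V_B = V_A × 0.9703 = 7.485 V.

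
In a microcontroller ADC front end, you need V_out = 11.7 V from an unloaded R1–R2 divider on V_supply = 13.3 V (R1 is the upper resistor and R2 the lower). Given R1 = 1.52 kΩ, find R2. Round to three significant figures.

R2 ≈ 11.1 kΩ

V_out/V_supply = R2/(R1+R2) = 0.8797.
R2 = R1 · 0.8797/(1 − 0.8797) = 11.11 kΩ.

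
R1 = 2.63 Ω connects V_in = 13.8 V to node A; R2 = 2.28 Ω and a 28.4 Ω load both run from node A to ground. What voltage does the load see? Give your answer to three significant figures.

The load sits in parallel with R2, giving an effective lower resistance R2' = R2·R_L/(R2+R_L) = 2.111 Ω.
Voltage divider with the loaded lower leg: V_out = 13.8 × 2.111/(2.63 + 2.111) = 13.8 × 0.4452 = 6.144 V.

V_out ≈ 6.14 V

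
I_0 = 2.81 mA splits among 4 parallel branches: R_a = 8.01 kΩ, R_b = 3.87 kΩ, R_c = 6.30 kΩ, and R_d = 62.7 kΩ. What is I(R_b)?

Conductances: ΣG = 1/8.01 + 1/3.87 + 1/6.30 + 1/62.7 = 0.5579 (1/kΩ).
By the current-divider rule, I = I_0 · G_k/ΣG = 2.81 × 0.4631 = 1.301 mA.

I ≈ 1.30 mA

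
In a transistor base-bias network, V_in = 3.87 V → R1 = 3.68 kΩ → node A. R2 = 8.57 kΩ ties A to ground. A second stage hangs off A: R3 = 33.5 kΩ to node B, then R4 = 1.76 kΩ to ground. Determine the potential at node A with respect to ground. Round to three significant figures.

Looking into the second stage from A: R3 + R4 = 35.26 kΩ appears in parallel with R2.
R2 ‖ (R3+R4) = 6.894 kΩ.
First divider: V_A = V_in · 6.894/(3.68 + 6.894) = 2.523 V.

V_A ≈ 2.52 V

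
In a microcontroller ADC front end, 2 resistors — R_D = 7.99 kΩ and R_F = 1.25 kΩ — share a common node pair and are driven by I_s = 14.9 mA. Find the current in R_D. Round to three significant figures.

I ≈ 2.02 mA

For two parallel branches, I_k = I_s · (other R)/(sum of R).
I(R_D) = 14.9 × 1.25/(7.99 + 1.25) = 14.9 × 0.1353 = 2.016 mA.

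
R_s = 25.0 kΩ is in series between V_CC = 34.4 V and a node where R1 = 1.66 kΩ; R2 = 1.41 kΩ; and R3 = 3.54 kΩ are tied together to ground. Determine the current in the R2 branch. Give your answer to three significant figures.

I ≈ 0.597 mA

Equivalent of the parallel group: R_p = 0.6273 kΩ.
V_A = 34.4 × 0.6273/25.63 = 0.8420 V.
I(R2) = V_A / R2 = 0.8420/1.41 = 0.5972 mA.
(Equivalently: I_total = 1.342 mA, then current-divider fraction G_k/ΣG = 0.4449.)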